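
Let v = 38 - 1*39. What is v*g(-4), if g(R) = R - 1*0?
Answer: 4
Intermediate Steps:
v = -1 (v = 38 - 39 = -1)
g(R) = R (g(R) = R + 0 = R)
v*g(-4) = -1*(-4) = 4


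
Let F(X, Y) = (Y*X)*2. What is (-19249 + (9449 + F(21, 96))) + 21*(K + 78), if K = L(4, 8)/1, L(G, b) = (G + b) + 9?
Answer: -3689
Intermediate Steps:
L(G, b) = 9 + G + b
F(X, Y) = 2*X*Y (F(X, Y) = (X*Y)*2 = 2*X*Y)
K = 21 (K = (9 + 4 + 8)/1 = 21*1 = 21)
(-19249 + (9449 + F(21, 96))) + 21*(K + 78) = (-19249 + (9449 + 2*21*96)) + 21*(21 + 78) = (-19249 + (9449 + 4032)) + 21*99 = (-19249 + 13481) + 2079 = -5768 + 2079 = -3689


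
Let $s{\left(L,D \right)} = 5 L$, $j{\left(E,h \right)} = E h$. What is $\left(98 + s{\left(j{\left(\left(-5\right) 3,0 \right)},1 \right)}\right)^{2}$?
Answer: $9604$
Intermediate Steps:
$\left(98 + s{\left(j{\left(\left(-5\right) 3,0 \right)},1 \right)}\right)^{2} = \left(98 + 5 \left(-5\right) 3 \cdot 0\right)^{2} = \left(98 + 5 \left(\left(-15\right) 0\right)\right)^{2} = \left(98 + 5 \cdot 0\right)^{2} = \left(98 + 0\right)^{2} = 98^{2} = 9604$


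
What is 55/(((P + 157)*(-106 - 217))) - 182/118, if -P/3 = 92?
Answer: -3494522/2267783 ≈ -1.5409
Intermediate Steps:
P = -276 (P = -3*92 = -276)
55/(((P + 157)*(-106 - 217))) - 182/118 = 55/(((-276 + 157)*(-106 - 217))) - 182/118 = 55/((-119*(-323))) - 182*1/118 = 55/38437 - 91/59 = -3494522/2267783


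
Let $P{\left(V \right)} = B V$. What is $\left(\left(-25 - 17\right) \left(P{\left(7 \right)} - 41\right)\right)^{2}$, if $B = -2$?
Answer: $5336100$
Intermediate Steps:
$P{\left(V \right)} = - 2 V$
$\left(\left(-25 - 17\right) \left(P{\left(7 \right)} - 41\right)\right)^{2} = \left(\left(-25 - 17\right) \left(\left(-2\right) 7 - 41\right)\right)^{2} = \left(- 42 \left(-14 - 41\right)\right)^{2} = \left(\left(-42\right) \left(-55\right)\right)^{2} = 2310^{2} = 5336100$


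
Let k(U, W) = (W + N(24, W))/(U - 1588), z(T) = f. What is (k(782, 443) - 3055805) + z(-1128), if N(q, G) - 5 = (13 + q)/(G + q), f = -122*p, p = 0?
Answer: -1150211322863/376402 ≈ -3.0558e+6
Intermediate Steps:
f = 0 (f = -122*0 = 0)
N(q, G) = 5 + (13 + q)/(G + q)
z(T) = 0
k(U, W) = (W + (157 + 5*W)/(24 + W))/(-1588 + U) (k(U, W) = (W + (13 + 5*W + 6*24)/(W + 24))/(U - 1588) = (W + (13 + 5*W + 144)/(24 + W))/(-1588 + U) = (W + (157 + 5*W)/(24 + W))/(-1588 + U))
(k(782, 443) - 3055805) + z(-1128) = ((157 + 5*443 + 443*(24 + 443))/((-1588 + 782)*(24 + 443)) - 3055805) + 0 = ((157 + 2215 + 443*467)/(-806*467) - 3055805) + 0 = (-1/806*1/467*(157 + 2215 + 206881) - 3055805) + 0 = (-1/806*1/467*209253 - 3055805) + 0 = (-209253/376402 - 3055805) + 0 = -1150211322863/376402 + 0 = -1150211322863/376402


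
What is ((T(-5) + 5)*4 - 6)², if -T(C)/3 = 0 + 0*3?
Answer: 196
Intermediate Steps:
T(C) = 0 (T(C) = -3*(0 + 0*3) = -3*(0 + 0) = -3*0 = 0)
((T(-5) + 5)*4 - 6)² = ((0 + 5)*4 - 6)² = (5*4 - 6)² = (20 - 6)² = 14² = 196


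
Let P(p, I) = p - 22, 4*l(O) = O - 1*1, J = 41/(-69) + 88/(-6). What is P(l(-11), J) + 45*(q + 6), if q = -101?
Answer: -4300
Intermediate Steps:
J = -351/23 (J = 41*(-1/69) + 88*(-⅙) = -41/69 - 44/3 = -351/23 ≈ -15.261)
l(O) = -¼ + O/4 (l(O) = (O - 1*1)/4 = (O - 1)/4 = (-1 + O)/4 = -¼ + O/4)
P(p, I) = -22 + p
P(l(-11), J) + 45*(q + 6) = (-22 + (-¼ + (¼)*(-11))) + 45*(-101 + 6) = (-22 + (-¼ - 11/4)) + 45*(-95) = (-22 - 3) - 4275 = -25 - 4275 = -4300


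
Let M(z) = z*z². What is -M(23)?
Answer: -12167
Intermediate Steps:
M(z) = z³
-M(23) = -1*23³ = -1*12167 = -12167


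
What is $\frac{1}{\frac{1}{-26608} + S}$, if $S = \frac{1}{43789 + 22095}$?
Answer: $- \frac{438260368}{9819} \approx -44634.0$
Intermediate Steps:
$S = \frac{1}{65884} \approx 1.5178 \cdot 10^{-5}$
$\frac{1}{\frac{1}{-26608} + S} = \frac{1}{\frac{1}{-26608} + \frac{1}{65884}} = \frac{1}{- \frac{1}{26608} + \frac{1}{65884}} = \frac{1}{- \frac{9819}{438260368}} = - \frac{438260368}{9819}$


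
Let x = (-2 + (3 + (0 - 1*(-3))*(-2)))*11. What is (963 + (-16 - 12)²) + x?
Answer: 1692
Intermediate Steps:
x = -55 (x = (-2 + (3 + (0 + 3)*(-2)))*11 = (-2 + (3 + 3*(-2)))*11 = (-2 + (3 - 6))*11 = (-2 - 3)*11 = -5*11 = -55)
(963 + (-16 - 12)²) + x = (963 + (-16 - 12)²) - 55 = (963 + (-28)²) - 55 = (963 + 784) - 55 = 1747 - 55 = 1692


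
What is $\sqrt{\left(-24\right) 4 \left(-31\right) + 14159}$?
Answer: $\sqrt{17135} \approx 130.9$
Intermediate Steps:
$\sqrt{\left(-24\right) 4 \left(-31\right) + 14159} = \sqrt{\left(-96\right) \left(-31\right) + 14159} = \sqrt{2976 + 14159} = \sqrt{17135}$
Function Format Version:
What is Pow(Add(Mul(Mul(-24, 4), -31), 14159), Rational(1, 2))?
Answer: Pow(17135, Rational(1, 2)) ≈ 130.90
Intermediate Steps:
Pow(Add(Mul(Mul(-24, 4), -31), 14159), Rational(1, 2)) = Pow(Add(Mul(-96, -31), 14159), Rational(1, 2)) = Pow(Add(2976, 14159), Rational(1, 2)) = Pow(17135, Rational(1, 2))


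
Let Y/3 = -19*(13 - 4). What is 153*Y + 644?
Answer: -77845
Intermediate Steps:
Y = -513 (Y = 3*(-19*(13 - 4)) = 3*(-19*9) = 3*(-171) = -513)
153*Y + 644 = 153*(-513) + 644 = -78489 + 644 = -77845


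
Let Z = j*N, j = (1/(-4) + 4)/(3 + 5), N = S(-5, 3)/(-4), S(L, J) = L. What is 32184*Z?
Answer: 301725/16 ≈ 18858.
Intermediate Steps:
N = 5/4 (N = -5/(-4) = -5*(-¼) = 5/4 ≈ 1.2500)
j = 15/32 (j = (-¼ + 4)/8 = (15/4)*(⅛) = 15/32 ≈ 0.46875)
Z = 75/128 (Z = (15/32)*(5/4) = 75/128 ≈ 0.58594)
32184*Z = 32184*(75/128) = 301725/16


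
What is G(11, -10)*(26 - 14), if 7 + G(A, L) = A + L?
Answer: -72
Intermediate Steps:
G(A, L) = -7 + A + L (G(A, L) = -7 + (A + L) = -7 + A + L)
G(11, -10)*(26 - 14) = (-7 + 11 - 10)*(26 - 14) = -6*12 = -72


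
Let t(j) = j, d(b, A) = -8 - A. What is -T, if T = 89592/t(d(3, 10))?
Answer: 14932/3 ≈ 4977.3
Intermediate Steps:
T = -14932/3 (T = 89592/(-8 - 1*10) = 89592/(-8 - 10) = 89592/(-18) = 89592*(-1/18) = -14932/3 ≈ -4977.3)
-T = -1*(-14932/3) = 14932/3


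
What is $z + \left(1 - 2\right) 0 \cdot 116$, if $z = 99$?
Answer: $99$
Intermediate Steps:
$z + \left(1 - 2\right) 0 \cdot 116 = 99 + \left(1 - 2\right) 0 \cdot 116 = 99 + \left(-1\right) 0 \cdot 116 = 99 + 0 \cdot 116 = 99 + 0 = 99$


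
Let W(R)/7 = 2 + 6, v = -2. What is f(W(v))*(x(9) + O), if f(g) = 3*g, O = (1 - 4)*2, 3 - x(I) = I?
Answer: -2016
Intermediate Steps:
x(I) = 3 - I
W(R) = 56 (W(R) = 7*(2 + 6) = 7*8 = 56)
O = -6 (O = -3*2 = -6)
f(W(v))*(x(9) + O) = (3*56)*((3 - 1*9) - 6) = 168*((3 - 9) - 6) = 168*(-6 - 6) = 168*(-12) = -2016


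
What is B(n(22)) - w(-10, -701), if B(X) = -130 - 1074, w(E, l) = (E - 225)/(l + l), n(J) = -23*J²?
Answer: -1688243/1402 ≈ -1204.2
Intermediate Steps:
w(E, l) = (-225 + E)/(2*l) (w(E, l) = (-225 + E)/((2*l)) = (-225 + E)*(1/(2*l)) = (-225 + E)/(2*l))
B(X) = -1204
B(n(22)) - w(-10, -701) = -1204 - (-225 - 10)/(2*(-701)) = -1204 - (-1)*(-235)/(2*701) = -1204 - 1*235/1402 = -1204 - 235/1402 = -1688243/1402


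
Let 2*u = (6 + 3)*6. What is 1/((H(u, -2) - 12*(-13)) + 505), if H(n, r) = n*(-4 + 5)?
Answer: 1/688 ≈ 0.0014535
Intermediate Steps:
u = 27 (u = ((6 + 3)*6)/2 = (9*6)/2 = (½)*54 = 27)
H(n, r) = n (H(n, r) = n*1 = n)
1/((H(u, -2) - 12*(-13)) + 505) = 1/((27 - 12*(-13)) + 505) = 1/((27 + 156) + 505) = 1/(183 + 505) = 1/688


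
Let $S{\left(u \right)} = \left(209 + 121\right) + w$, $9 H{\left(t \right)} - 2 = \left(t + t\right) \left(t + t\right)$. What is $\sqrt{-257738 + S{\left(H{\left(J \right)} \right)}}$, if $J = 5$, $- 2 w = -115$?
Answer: $\frac{3 i \sqrt{114378}}{2} \approx 507.3 i$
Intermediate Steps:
$w = \frac{115}{2}$ ($w = \left(- \frac{1}{2}\right) \left(-115\right) = \frac{115}{2} \approx 57.5$)
$H{\left(t \right)} = \frac{2}{9} + \frac{4 t^{2}}{9}$ ($H{\left(t \right)} = \frac{2}{9} + \frac{\left(t + t\right) \left(t + t\right)}{9} = \frac{2}{9} + \frac{2 t 2 t}{9} = \frac{2}{9} + \frac{4 t^{2}}{9}$)
$S{\left(u \right)} = \frac{775}{2}$ ($S{\left(u \right)} = \left(209 + 121\right) + \frac{115}{2} = 330 + \frac{115}{2} = \frac{775}{2}$)
$\sqrt{-257738 + S{\left(H{\left(J \right)} \right)}} = \sqrt{-257738 + \frac{775}{2}} = \sqrt{- \frac{514701}{2}} = \frac{3 i \sqrt{114378}}{2}$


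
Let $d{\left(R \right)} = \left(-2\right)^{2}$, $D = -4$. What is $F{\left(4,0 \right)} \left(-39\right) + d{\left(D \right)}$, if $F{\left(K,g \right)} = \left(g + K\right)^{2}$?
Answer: $-620$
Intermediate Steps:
$F{\left(K,g \right)} = \left(K + g\right)^{2}$
$d{\left(R \right)} = 4$
$F{\left(4,0 \right)} \left(-39\right) + d{\left(D \right)} = \left(4 + 0\right)^{2} \left(-39\right) + 4 = 4^{2} \left(-39\right) + 4 = 16 \left(-39\right) + 4 = -624 + 4 = -620$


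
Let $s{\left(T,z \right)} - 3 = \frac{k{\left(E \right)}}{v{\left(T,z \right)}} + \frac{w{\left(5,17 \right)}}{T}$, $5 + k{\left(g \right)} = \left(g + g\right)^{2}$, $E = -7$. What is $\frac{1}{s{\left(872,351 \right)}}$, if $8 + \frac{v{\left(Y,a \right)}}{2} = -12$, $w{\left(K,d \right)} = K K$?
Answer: $- \frac{2180}{3807} \approx -0.57263$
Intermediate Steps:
$w{\left(K,d \right)} = K^{2}$
$v{\left(Y,a \right)} = -40$ ($v{\left(Y,a \right)} = -16 + 2 \left(-12\right) = -16 - 24 = -40$)
$k{\left(g \right)} = -5 + 4 g^{2}$ ($k{\left(g \right)} = -5 + \left(g + g\right)^{2} = -5 + \left(2 g\right)^{2} = -5 + 4 g^{2}$)
$s{\left(T,z \right)} = - \frac{71}{40} + \frac{25}{T}$ ($s{\left(T,z \right)} = 3 + \left(\frac{-5 + 4 \left(-7\right)^{2}}{-40} + \frac{5^{2}}{T}\right) = 3 + \left(\left(-5 + 4 \cdot 49\right) \left(- \frac{1}{40}\right) + \frac{25}{T}\right) = 3 + \left(\left(-5 + 196\right) \left(- \frac{1}{40}\right) + \frac{25}{T}\right) = 3 + \left(191 \left(- \frac{1}{40}\right) + \frac{25}{T}\right) = 3 - \left(\frac{191}{40} - \frac{25}{T}\right) = - \frac{71}{40} + \frac{25}{T}$)
$\frac{1}{s{\left(872,351 \right)}} = \frac{1}{- \frac{71}{40} + \frac{25}{872}} = \frac{1}{- \frac{3807}{2180}} = - \frac{2180}{3807}$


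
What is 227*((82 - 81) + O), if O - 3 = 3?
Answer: 1589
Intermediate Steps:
O = 6 (O = 3 + 3 = 6)
227*((82 - 81) + O) = 227*((82 - 81) + 6) = 227*(1 + 6) = 227*7 = 1589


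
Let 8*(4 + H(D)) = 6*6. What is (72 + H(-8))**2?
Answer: 21025/4 ≈ 5256.3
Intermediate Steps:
H(D) = 1/2 (H(D) = -4 + (6*6)/8 = -4 + (1/8)*36 = -4 + 9/2 = 1/2)
(72 + H(-8))**2 = (72 + 1/2)**2 = (145/2)**2 = 21025/4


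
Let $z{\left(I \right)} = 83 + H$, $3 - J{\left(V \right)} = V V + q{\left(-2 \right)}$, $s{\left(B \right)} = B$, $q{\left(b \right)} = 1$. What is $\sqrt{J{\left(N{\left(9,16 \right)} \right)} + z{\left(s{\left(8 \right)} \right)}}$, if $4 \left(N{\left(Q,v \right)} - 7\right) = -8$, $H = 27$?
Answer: $\sqrt{87} \approx 9.3274$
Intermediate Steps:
$N{\left(Q,v \right)} = 5$ ($N{\left(Q,v \right)} = 7 + \frac{1}{4} \left(-8\right) = 7 - 2 = 5$)
$J{\left(V \right)} = 2 - V^{2}$ ($J{\left(V \right)} = 3 - \left(V V + 1\right) = 3 - \left(V^{2} + 1\right) = 3 - \left(1 + V^{2}\right) = 2 - V^{2}$)
$z{\left(I \right)} = 110$ ($z{\left(I \right)} = 83 + 27 = 110$)
$\sqrt{J{\left(N{\left(9,16 \right)} \right)} + z{\left(s{\left(8 \right)} \right)}} = \sqrt{\left(2 - 5^{2}\right) + 110} = \sqrt{\left(2 - 25\right) + 110} = \sqrt{-23 + 110} = \sqrt{87}$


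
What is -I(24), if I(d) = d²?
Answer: -576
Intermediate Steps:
-I(24) = -1*24² = -1*576 = -576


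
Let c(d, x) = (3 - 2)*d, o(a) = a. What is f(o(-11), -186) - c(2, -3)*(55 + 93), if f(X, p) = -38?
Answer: -334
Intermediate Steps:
c(d, x) = d (c(d, x) = 1*d = d)
f(o(-11), -186) - c(2, -3)*(55 + 93) = -38 - 2*(55 + 93) = -38 - 2*148 = -38 - 1*296 = -38 - 296 = -334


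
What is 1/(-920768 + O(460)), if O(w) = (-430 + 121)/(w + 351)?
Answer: -811/746743157 ≈ -1.0860e-6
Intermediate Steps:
O(w) = -309/(351 + w)
1/(-920768 + O(460)) = 1/(-920768 - 309/(351 + 460)) = 1/(-920768 - 309/811) = 1/(-746743157/811) = -811/746743157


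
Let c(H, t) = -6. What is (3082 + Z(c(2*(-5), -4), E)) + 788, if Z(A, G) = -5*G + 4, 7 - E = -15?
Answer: 3764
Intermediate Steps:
E = 22 (E = 7 - 1*(-15) = 7 + 15 = 22)
Z(A, G) = 4 - 5*G
(3082 + Z(c(2*(-5), -4), E)) + 788 = (3082 + (4 - 5*22)) + 788 = (3082 + (4 - 110)) + 788 = (3082 - 106) + 788 = 2976 + 788 = 3764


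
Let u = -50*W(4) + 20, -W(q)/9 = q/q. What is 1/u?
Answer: 1/470 ≈ 0.0021277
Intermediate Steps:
W(q) = -9 (W(q) = -9*q/q = -9*1 = -9)
u = 470 (u = -50*(-9) + 20 = 450 + 20 = 470)
1/u = 1/470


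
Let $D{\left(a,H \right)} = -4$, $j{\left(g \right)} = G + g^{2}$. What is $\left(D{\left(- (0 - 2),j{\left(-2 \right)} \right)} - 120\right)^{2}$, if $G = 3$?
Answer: $15376$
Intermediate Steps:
$j{\left(g \right)} = 3 + g^{2}$
$\left(D{\left(- (0 - 2),j{\left(-2 \right)} \right)} - 120\right)^{2} = \left(-4 - 120\right)^{2} = \left(-124\right)^{2} = 15376$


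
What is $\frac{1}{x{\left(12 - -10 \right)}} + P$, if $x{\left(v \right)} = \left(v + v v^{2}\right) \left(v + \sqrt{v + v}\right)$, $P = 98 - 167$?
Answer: $- \frac{14724599}{213400} - \frac{\sqrt{11}}{2347400} \approx -69.0$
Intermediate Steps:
$P = -69$ ($P = 98 - 167 = -69$)
$x{\left(v \right)} = \left(v + v^{3}\right) \left(v + \sqrt{2} \sqrt{v}\right)$ ($x{\left(v \right)} = \left(v + v^{3}\right) \left(v + \sqrt{2 v}\right) = \left(v + v^{3}\right) \left(v + \sqrt{2} \sqrt{v}\right)$)
$\frac{1}{x{\left(12 - -10 \right)}} + P = \frac{1}{\left(12 - -10\right)^{2} + \left(12 - -10\right)^{4} + \sqrt{2} \left(12 - -10\right)^{\frac{3}{2}} + \sqrt{2} \left(12 - -10\right)^{\frac{7}{2}}} - 69 = \frac{1}{\left(12 + 10\right)^{2} + \left(12 + 10\right)^{4} + \sqrt{2} \left(12 + 10\right)^{\frac{3}{2}} + \sqrt{2} \left(12 + 10\right)^{\frac{7}{2}}} - 69 = \frac{1}{22^{2} + 22^{4} + \sqrt{2} \cdot 22^{\frac{3}{2}} + \sqrt{2} \cdot 22^{\frac{7}{2}}} - 69 = \frac{1}{484 + 234256 + \sqrt{2} \cdot 22 \sqrt{22} + \sqrt{2} \cdot 10648 \sqrt{22}} - 69 = \frac{1}{484 + 234256 + 44 \sqrt{11} + 21296 \sqrt{11}} - 69 = \frac{1}{234740 + 21340 \sqrt{11}} - 69 = -69 + \frac{1}{234740 + 21340 \sqrt{11}}$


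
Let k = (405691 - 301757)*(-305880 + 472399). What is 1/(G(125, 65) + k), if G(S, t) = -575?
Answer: 1/17306985171 ≈ 5.7780e-11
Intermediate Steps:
k = 17306985746 (k = 103934*166519 = 17306985746)
1/(G(125, 65) + k) = 1/(-575 + 17306985746) = 1/17306985171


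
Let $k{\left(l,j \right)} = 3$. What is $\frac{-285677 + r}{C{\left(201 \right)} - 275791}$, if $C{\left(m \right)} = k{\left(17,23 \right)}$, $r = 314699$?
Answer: $- \frac{14511}{137894} \approx -0.10523$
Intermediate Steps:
$C{\left(m \right)} = 3$
$\frac{-285677 + r}{C{\left(201 \right)} - 275791} = \frac{-285677 + 314699}{3 - 275791} = \frac{29022}{-275788} = 29022 \left(- \frac{1}{275788}\right) = - \frac{14511}{137894}$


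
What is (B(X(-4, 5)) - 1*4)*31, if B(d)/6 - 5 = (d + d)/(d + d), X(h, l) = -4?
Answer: 992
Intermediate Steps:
B(d) = 36 (B(d) = 30 + 6*((d + d)/(d + d)) = 30 + 6*((2*d)/((2*d))) = 30 + 6*((2*d)*(1/(2*d))) = 30 + 6*1 = 30 + 6 = 36)
(B(X(-4, 5)) - 1*4)*31 = (36 - 1*4)*31 = (36 - 4)*31 = 32*31 = 992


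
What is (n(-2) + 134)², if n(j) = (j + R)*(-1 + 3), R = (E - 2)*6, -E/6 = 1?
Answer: 1156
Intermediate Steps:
E = -6 (E = -6*1 = -6)
R = -48 (R = (-6 - 2)*6 = -8*6 = -48)
n(j) = -96 + 2*j (n(j) = (j - 48)*(-1 + 3) = (-48 + j)*2 = -96 + 2*j)
(n(-2) + 134)² = ((-96 + 2*(-2)) + 134)² = ((-96 - 4) + 134)² = (-100 + 134)² = 34² = 1156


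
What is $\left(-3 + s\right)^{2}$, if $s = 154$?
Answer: $22801$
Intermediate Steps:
$\left(-3 + s\right)^{2} = \left(-3 + 154\right)^{2} = 151^{2} = 22801$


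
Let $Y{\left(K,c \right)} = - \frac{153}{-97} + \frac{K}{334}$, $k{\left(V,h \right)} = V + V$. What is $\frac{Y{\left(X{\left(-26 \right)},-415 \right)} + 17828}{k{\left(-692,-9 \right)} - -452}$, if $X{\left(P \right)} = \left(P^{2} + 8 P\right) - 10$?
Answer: $- \frac{72210884}{3774367} \approx -19.132$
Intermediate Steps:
$k{\left(V,h \right)} = 2 V$
$X{\left(P \right)} = -10 + P^{2} + 8 P$
$Y{\left(K,c \right)} = \frac{153}{97} + \frac{K}{334}$ ($Y{\left(K,c \right)} = \left(-153\right) \left(- \frac{1}{97}\right) + K \frac{1}{334} = \frac{153}{97} + \frac{K}{334}$)
$\frac{Y{\left(X{\left(-26 \right)},-415 \right)} + 17828}{k{\left(-692,-9 \right)} - -452} = \frac{\left(\frac{153}{97} + \frac{-10 + \left(-26\right)^{2} + 8 \left(-26\right)}{334}\right) + 17828}{2 \left(-692\right) - -452} = \frac{\left(\frac{153}{97} + \frac{-10 + 676 - 208}{334}\right) + 17828}{-1384 + 452} = \frac{\left(\frac{153}{97} + \frac{1}{334} \cdot 458\right) + 17828}{-932} = \left(\left(\frac{153}{97} + \frac{229}{167}\right) + 17828\right) \left(- \frac{1}{932}\right) = \left(\frac{47764}{16199} + 17828\right) \left(- \frac{1}{932}\right) = \frac{288843536}{16199} \left(- \frac{1}{932}\right) = - \frac{72210884}{3774367}$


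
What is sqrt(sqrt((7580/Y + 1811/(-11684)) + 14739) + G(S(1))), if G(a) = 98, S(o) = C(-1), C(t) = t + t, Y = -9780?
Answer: sqrt(799773296063112 + 2856738*sqrt(120276681448874181))/2856738 ≈ 14.812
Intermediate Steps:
C(t) = 2*t
S(o) = -2 (S(o) = 2*(-1) = -2)
sqrt(sqrt((7580/Y + 1811/(-11684)) + 14739) + G(S(1))) = sqrt(sqrt((7580/(-9780) + 1811/(-11684)) + 14739) + 98) = sqrt(sqrt((7580*(-1/9780) + 1811*(-1/11684)) + 14739) + 98) = sqrt(sqrt((-379/489 - 1811/11684) + 14739) + 98) = sqrt(sqrt(-5313815/5713476 + 14739) + 98) = sqrt(sqrt(84205608949/5713476) + 98) = sqrt(sqrt(120276681448874181)/2856738 + 98) = sqrt(98 + sqrt(120276681448874181)/2856738)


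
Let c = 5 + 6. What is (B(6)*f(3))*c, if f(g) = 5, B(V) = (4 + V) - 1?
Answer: 495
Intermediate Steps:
B(V) = 3 + V
c = 11
(B(6)*f(3))*c = ((3 + 6)*5)*11 = (9*5)*11 = 45*11 = 495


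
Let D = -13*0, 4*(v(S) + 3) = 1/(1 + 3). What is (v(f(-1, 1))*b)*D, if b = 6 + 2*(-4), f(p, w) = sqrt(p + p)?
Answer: 0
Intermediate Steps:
f(p, w) = sqrt(2)*sqrt(p) (f(p, w) = sqrt(2*p) = sqrt(2)*sqrt(p))
v(S) = -47/16 (v(S) = -3 + 1/(4*(1 + 3)) = -3 + (1/4)/4 = -3 + (1/4)*(1/4) = -3 + 1/16 = -47/16)
D = 0
b = -2 (b = 6 - 8 = -2)
(v(f(-1, 1))*b)*D = -47/16*(-2)*0 = (47/8)*0 = 0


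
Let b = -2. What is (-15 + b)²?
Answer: 289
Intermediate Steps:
(-15 + b)² = (-15 - 2)² = (-17)² = 289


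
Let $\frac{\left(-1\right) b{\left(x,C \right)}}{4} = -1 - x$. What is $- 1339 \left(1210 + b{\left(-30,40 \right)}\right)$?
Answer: $-1464866$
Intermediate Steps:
$b{\left(x,C \right)} = 4 + 4 x$ ($b{\left(x,C \right)} = - 4 \left(-1 - x\right) = 4 + 4 x$)
$- 1339 \left(1210 + b{\left(-30,40 \right)}\right) = - 1339 \left(1210 + \left(4 + 4 \left(-30\right)\right)\right) = - 1339 \left(1210 + \left(4 - 120\right)\right) = - 1339 \left(1210 - 116\right) = \left(-1339\right) 1094 = -1464866$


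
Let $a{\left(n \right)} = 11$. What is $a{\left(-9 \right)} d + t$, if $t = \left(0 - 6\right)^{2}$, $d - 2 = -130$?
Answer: $-1372$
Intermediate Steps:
$d = -128$ ($d = 2 - 130 = -128$)
$t = 36$ ($t = \left(-6\right)^{2} = 36$)
$a{\left(-9 \right)} d + t = 11 \left(-128\right) + 36 = -1408 + 36 = -1372$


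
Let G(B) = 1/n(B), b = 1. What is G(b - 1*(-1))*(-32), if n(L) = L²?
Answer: -8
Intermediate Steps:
G(B) = B⁻² (G(B) = 1/(B²) = B⁻²)
G(b - 1*(-1))*(-32) = -32/(1 - 1*(-1))² = -32/(1 + 1)² = -32/2² = (¼)*(-32) = -8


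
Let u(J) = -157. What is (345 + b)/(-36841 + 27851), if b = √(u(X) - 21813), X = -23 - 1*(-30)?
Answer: -69/1798 - 13*I*√130/8990 ≈ -0.038376 - 0.016488*I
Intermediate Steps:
X = 7 (X = -23 + 30 = 7)
b = 13*I*√130 (b = √(-157 - 21813) = √(-21970) = 13*I*√130 ≈ 148.22*I)
(345 + b)/(-36841 + 27851) = (345 + 13*I*√130)/(-36841 + 27851) = (345 + 13*I*√130)/(-8990) = (345 + 13*I*√130)*(-1/8990) = -69/1798 - 13*I*√130/8990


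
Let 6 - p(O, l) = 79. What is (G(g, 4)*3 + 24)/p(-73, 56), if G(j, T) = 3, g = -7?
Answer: -33/73 ≈ -0.45205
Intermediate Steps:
p(O, l) = -73 (p(O, l) = 6 - 1*79 = 6 - 79 = -73)
(G(g, 4)*3 + 24)/p(-73, 56) = (3*3 + 24)/(-73) = (9 + 24)*(-1/73) = 33*(-1/73) = -33/73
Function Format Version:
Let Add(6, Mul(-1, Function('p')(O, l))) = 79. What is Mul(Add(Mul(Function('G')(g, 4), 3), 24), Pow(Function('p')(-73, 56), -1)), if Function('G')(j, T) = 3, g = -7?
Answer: Rational(-33, 73) ≈ -0.45205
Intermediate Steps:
Function('p')(O, l) = -73 (Function('p')(O, l) = Add(6, Mul(-1, 79)) = Add(6, -79) = -73)
Mul(Add(Mul(Function('G')(g, 4), 3), 24), Pow(Function('p')(-73, 56), -1)) = Mul(Add(Mul(3, 3), 24), Pow(-73, -1)) = Mul(Add(9, 24), Rational(-1, 73)) = Mul(33, Rational(-1, 73)) = Rational(-33, 73)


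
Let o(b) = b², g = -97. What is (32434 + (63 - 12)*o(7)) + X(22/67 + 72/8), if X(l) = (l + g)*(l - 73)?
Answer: 181872721/4489 ≈ 40515.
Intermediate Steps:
X(l) = (-97 + l)*(-73 + l) (X(l) = (l - 97)*(l - 73) = (-97 + l)*(-73 + l))
(32434 + (63 - 12)*o(7)) + X(22/67 + 72/8) = (32434 + (63 - 12)*7²) + (7081 + (22/67 + 72/8)² - 170*(22/67 + 72/8)) = (32434 + 51*49) + (7081 + (22*(1/67) + 72*(⅛))² - 170*(22*(1/67) + 72*(⅛))) = (32434 + 2499) + (7081 + (22/67 + 9)² - 170*(22/67 + 9)) = 34933 + (7081 + (625/67)² - 170*625/67) = 34933 + (7081 + 390625/4489 - 106250/67) = 34933 + 25058484/4489 = 181872721/4489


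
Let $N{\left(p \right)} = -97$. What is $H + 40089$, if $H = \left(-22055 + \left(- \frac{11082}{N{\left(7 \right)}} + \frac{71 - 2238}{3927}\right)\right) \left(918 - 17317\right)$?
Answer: $\frac{12461437488551}{34629} \approx 3.5986 \cdot 10^{8}$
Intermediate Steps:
$H = \frac{12460049246570}{34629}$ ($H = \left(-22055 + \left(- \frac{11082}{-97} + \frac{71 - 2238}{3927}\right)\right) \left(918 - 17317\right) = \left(-22055 + \left(\left(-11082\right) \left(- \frac{1}{97}\right) + \left(71 - 2238\right) \frac{1}{3927}\right)\right) \left(-16399\right) = \left(-22055 + \left(\frac{11082}{97} - \frac{197}{357}\right)\right) \left(-16399\right) = \left(-22055 + \frac{3937165}{34629}\right) \left(-16399\right) = \left(- \frac{759805430}{34629}\right) \left(-16399\right) = \frac{12460049246570}{34629} \approx 3.5982 \cdot 10^{8}$)
$H + 40089 = \frac{12460049246570}{34629} + 40089 = \frac{12461437488551}{34629}$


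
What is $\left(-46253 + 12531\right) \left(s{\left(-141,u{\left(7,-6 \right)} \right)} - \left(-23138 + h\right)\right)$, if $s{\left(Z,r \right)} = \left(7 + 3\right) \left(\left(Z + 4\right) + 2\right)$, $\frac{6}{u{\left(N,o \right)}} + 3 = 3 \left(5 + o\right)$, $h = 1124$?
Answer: $-696831408$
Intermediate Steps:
$u{\left(N,o \right)} = \frac{6}{12 + 3 o}$ ($u{\left(N,o \right)} = \frac{6}{-3 + 3 \left(5 + o\right)} = \frac{6}{-3 + \left(15 + 3 o\right)} = \frac{6}{12 + 3 o}$)
$s{\left(Z,r \right)} = 60 + 10 Z$ ($s{\left(Z,r \right)} = 10 \left(\left(4 + Z\right) + 2\right) = 10 \left(6 + Z\right) = 60 + 10 Z$)
$\left(-46253 + 12531\right) \left(s{\left(-141,u{\left(7,-6 \right)} \right)} - \left(-23138 + h\right)\right) = \left(-46253 + 12531\right) \left(\left(60 + 10 \left(-141\right)\right) + \left(23138 - 1124\right)\right) = - 33722 \left(\left(60 - 1410\right) + \left(23138 - 1124\right)\right) = - 33722 \left(-1350 + 22014\right) = \left(-33722\right) 20664 = -696831408$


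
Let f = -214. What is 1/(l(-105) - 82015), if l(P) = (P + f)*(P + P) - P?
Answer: -1/14920 ≈ -6.7024e-5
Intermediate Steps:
l(P) = -P + 2*P*(-214 + P) (l(P) = (P - 214)*(P + P) - P = (-214 + P)*(2*P) - P = 2*P*(-214 + P) - P = -P + 2*P*(-214 + P))
1/(l(-105) - 82015) = 1/(-105*(-429 + 2*(-105)) - 82015) = 1/(-105*(-429 - 210) - 82015) = 1/(-105*(-639) - 82015) = 1/(67095 - 82015) = 1/(-14920) = -1/14920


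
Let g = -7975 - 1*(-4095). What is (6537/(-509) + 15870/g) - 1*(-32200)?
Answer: 6355898261/197492 ≈ 32183.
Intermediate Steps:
g = -3880 (g = -7975 + 4095 = -3880)
(6537/(-509) + 15870/g) - 1*(-32200) = (6537/(-509) + 15870/(-3880)) - 1*(-32200) = (6537*(-1/509) + 15870*(-1/3880)) + 32200 = (-6537/509 - 1587/388) + 32200 = -3344139/197492 + 32200 = 6355898261/197492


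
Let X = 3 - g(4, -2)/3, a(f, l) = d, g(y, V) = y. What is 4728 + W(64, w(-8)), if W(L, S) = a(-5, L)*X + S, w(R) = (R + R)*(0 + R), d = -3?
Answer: 4851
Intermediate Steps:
a(f, l) = -3
w(R) = 2*R**2 (w(R) = (2*R)*R = 2*R**2)
X = 5/3 (X = 3 - 4/3 = 5/3 ≈ 1.6667)
W(L, S) = -5 + S (W(L, S) = -3*5/3 + S = -5 + S)
4728 + W(64, w(-8)) = 4728 + (-5 + 2*(-8)**2) = 4728 + (-5 + 2*64) = 4728 + (-5 + 128) = 4728 + 123 = 4851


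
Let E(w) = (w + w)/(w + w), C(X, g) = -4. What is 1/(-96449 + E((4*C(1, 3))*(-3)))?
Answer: -1/96448 ≈ -1.0368e-5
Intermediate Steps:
E(w) = 1 (E(w) = (2*w)/((2*w)) = (2*w)*(1/(2*w)) = 1)
1/(-96449 + E((4*C(1, 3))*(-3))) = 1/(-96449 + 1) = 1/(-96448) = -1/96448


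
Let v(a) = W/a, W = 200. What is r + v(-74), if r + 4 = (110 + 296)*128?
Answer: 1922568/37 ≈ 51961.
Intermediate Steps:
r = 51964 (r = -4 + (110 + 296)*128 = -4 + 406*128 = -4 + 51968 = 51964)
v(a) = 200/a
r + v(-74) = 51964 + 200/(-74) = 51964 + 200*(-1/74) = 51964 - 100/37 = 1922568/37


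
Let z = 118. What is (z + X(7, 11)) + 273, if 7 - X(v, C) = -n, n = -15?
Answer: 383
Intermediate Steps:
X(v, C) = -8 (X(v, C) = 7 - (-1)*(-15) = 7 - 1*15 = 7 - 15 = -8)
(z + X(7, 11)) + 273 = (118 - 8) + 273 = 110 + 273 = 383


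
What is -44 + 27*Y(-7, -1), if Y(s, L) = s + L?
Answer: -260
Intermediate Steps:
Y(s, L) = L + s
-44 + 27*Y(-7, -1) = -44 + 27*(-1 - 7) = -44 + 27*(-8) = -44 - 216 = -260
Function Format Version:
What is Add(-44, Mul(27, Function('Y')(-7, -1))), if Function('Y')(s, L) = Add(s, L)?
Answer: -260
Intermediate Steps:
Function('Y')(s, L) = Add(L, s)
Add(-44, Mul(27, Function('Y')(-7, -1))) = Add(-44, Mul(27, Add(-1, -7))) = Add(-44, Mul(27, -8)) = Add(-44, -216) = -260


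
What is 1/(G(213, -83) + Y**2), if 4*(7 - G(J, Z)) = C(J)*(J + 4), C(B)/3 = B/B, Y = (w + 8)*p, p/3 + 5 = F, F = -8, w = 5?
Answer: 4/1027573 ≈ 3.8927e-6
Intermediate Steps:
p = -39 (p = -15 + 3*(-8) = -15 - 24 = -39)
Y = -507 (Y = (5 + 8)*(-39) = 13*(-39) = -507)
C(B) = 3 (C(B) = 3*(B/B) = 3*1 = 3)
G(J, Z) = 4 - 3*J/4 (G(J, Z) = 7 - 3*(J + 4)/4 = 7 - 3*(4 + J)/4 = 7 - (12 + 3*J)/4 = 7 + (-3 - 3*J/4) = 4 - 3*J/4)
1/(G(213, -83) + Y**2) = 1/((4 - 3/4*213) + (-507)**2) = 1/((4 - 639/4) + 257049) = 1/(-623/4 + 257049) = 1/(1027573/4) = 4/1027573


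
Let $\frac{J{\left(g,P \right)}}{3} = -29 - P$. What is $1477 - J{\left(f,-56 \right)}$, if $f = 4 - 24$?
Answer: $1396$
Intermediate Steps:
$f = -20$ ($f = 4 - 24 = -20$)
$J{\left(g,P \right)} = -87 - 3 P$ ($J{\left(g,P \right)} = 3 \left(-29 - P\right) = -87 - 3 P$)
$1477 - J{\left(f,-56 \right)} = 1477 - \left(-87 - -168\right) = 1477 - \left(-87 + 168\right) = 1477 - 81 = 1396$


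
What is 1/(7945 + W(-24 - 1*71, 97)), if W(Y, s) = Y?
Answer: 1/7850 ≈ 0.00012739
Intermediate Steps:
1/(7945 + W(-24 - 1*71, 97)) = 1/(7945 + (-24 - 1*71)) = 1/(7945 + (-24 - 71)) = 1/(7945 - 95) = 1/7850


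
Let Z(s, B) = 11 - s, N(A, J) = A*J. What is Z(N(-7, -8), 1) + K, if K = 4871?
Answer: 4826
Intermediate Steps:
Z(N(-7, -8), 1) + K = (11 - (-7)*(-8)) + 4871 = (11 - 1*56) + 4871 = (11 - 56) + 4871 = -45 + 4871 = 4826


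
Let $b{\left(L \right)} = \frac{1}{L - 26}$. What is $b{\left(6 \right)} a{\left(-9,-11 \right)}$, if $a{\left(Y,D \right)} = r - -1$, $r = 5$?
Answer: $- \frac{3}{10} \approx -0.3$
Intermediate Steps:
$a{\left(Y,D \right)} = 6$ ($a{\left(Y,D \right)} = 5 - -1 = 5 + 1 = 6$)
$b{\left(L \right)} = \frac{1}{-26 + L}$
$b{\left(6 \right)} a{\left(-9,-11 \right)} = \frac{1}{-26 + 6} \cdot 6 = \frac{1}{-20} \cdot 6 = \left(- \frac{1}{20}\right) 6 = - \frac{3}{10}$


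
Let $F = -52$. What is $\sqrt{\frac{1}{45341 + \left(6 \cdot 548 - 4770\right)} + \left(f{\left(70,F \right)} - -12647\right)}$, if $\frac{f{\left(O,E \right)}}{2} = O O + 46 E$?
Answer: $\frac{\sqrt{33976756697962}}{43859} \approx 132.9$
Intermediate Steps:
$f{\left(O,E \right)} = 2 O^{2} + 92 E$ ($f{\left(O,E \right)} = 2 \left(O O + 46 E\right) = 2 \left(O^{2} + 46 E\right) = 2 O^{2} + 92 E$)
$\sqrt{\frac{1}{45341 + \left(6 \cdot 548 - 4770\right)} + \left(f{\left(70,F \right)} - -12647\right)} = \sqrt{\frac{1}{45341 + \left(6 \cdot 548 - 4770\right)} + \left(\left(2 \cdot 70^{2} + 92 \left(-52\right)\right) - -12647\right)} = \sqrt{\frac{1}{45341 + \left(3288 - 4770\right)} + \left(\left(2 \cdot 4900 - 4784\right) + 12647\right)} = \sqrt{\frac{1}{45341 - 1482} + \left(\left(9800 - 4784\right) + 12647\right)} = \sqrt{\frac{1}{43859} + \left(5016 + 12647\right)} = \sqrt{\frac{1}{43859} + 17663} = \sqrt{\frac{774681518}{43859}} = \frac{\sqrt{33976756697962}}{43859}$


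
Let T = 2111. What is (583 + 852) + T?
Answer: 3546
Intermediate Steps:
(583 + 852) + T = (583 + 852) + 2111 = 1435 + 2111 = 3546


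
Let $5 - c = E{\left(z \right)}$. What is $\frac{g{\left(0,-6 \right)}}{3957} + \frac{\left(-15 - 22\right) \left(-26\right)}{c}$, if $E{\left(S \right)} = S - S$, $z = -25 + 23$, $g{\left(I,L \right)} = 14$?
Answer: $\frac{3806704}{19785} \approx 192.4$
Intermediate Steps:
$z = -2$
$E{\left(S \right)} = 0$
$c = 5$ ($c = 5 - 0 = 5 + 0 = 5$)
$\frac{g{\left(0,-6 \right)}}{3957} + \frac{\left(-15 - 22\right) \left(-26\right)}{c} = \frac{14}{3957} + \frac{\left(-15 - 22\right) \left(-26\right)}{5} = 14 \cdot \frac{1}{3957} + \left(-37\right) \left(-26\right) \frac{1}{5} = \frac{14}{3957} + 962 \cdot \frac{1}{5} = \frac{14}{3957} + \frac{962}{5} = \frac{3806704}{19785}$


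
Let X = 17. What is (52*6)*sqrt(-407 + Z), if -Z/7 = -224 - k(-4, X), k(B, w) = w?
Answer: 4992*sqrt(5) ≈ 11162.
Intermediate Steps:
Z = 1687 (Z = -7*(-224 - 1*17) = -7*(-224 - 17) = -7*(-241) = 1687)
(52*6)*sqrt(-407 + Z) = (52*6)*sqrt(-407 + 1687) = 312*sqrt(1280) = 312*(16*sqrt(5)) = 4992*sqrt(5)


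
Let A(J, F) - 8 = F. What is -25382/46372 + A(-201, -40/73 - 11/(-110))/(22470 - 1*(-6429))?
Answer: -66901234538/122284529055 ≈ -0.54709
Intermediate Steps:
A(J, F) = 8 + F
-25382/46372 + A(-201, -40/73 - 11/(-110))/(22470 - 1*(-6429)) = -25382/46372 + (8 + (-40/73 - 11/(-110)))/(22470 - 1*(-6429)) = -25382*1/46372 + (8 + (-40*1/73 - 11*(-1/110)))/(22470 + 6429) = -12691/23186 + (8 + (-40/73 + ⅒))/28899 = -12691/23186 + (8 - 327/730)*(1/28899) = -12691/23186 + (5513/730)*(1/28899) = -12691/23186 + 5513/21096270 = -66901234538/122284529055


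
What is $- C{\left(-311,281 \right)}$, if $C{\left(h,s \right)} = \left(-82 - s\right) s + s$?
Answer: $101722$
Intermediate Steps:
$C{\left(h,s \right)} = s + s \left(-82 - s\right)$ ($C{\left(h,s \right)} = s \left(-82 - s\right) + s = s + s \left(-82 - s\right)$)
$- C{\left(-311,281 \right)} = - \left(-1\right) 281 \left(81 + 281\right) = - \left(-1\right) 281 \cdot 362 = \left(-1\right) \left(-101722\right) = 101722$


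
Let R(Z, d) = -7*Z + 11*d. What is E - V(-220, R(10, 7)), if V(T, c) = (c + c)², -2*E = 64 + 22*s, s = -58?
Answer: 410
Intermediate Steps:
E = 606 (E = -(64 + 22*(-58))/2 = -(64 - 1276)/2 = -½*(-1212) = 606)
V(T, c) = 4*c² (V(T, c) = (2*c)² = 4*c²)
E - V(-220, R(10, 7)) = 606 - 4*(-7*10 + 11*7)² = 606 - 4*(-70 + 77)² = 606 - 4*7² = 606 - 4*49 = 606 - 1*196 = 606 - 196 = 410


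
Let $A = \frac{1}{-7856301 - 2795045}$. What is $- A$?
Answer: $\frac{1}{10651346} \approx 9.3885 \cdot 10^{-8}$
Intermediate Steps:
$A = - \frac{1}{10651346}$ ($A = \frac{1}{-10651346} = - \frac{1}{10651346} \approx -9.3885 \cdot 10^{-8}$)
$- A = \left(-1\right) \left(- \frac{1}{10651346}\right) = \frac{1}{10651346}$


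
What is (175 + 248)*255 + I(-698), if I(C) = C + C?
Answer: 106469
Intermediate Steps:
I(C) = 2*C
(175 + 248)*255 + I(-698) = (175 + 248)*255 + 2*(-698) = 423*255 - 1396 = 107865 - 1396 = 106469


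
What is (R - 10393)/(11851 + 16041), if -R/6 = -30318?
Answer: 171515/27892 ≈ 6.1493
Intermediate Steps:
R = 181908 (R = -6*(-30318) = 181908)
(R - 10393)/(11851 + 16041) = (181908 - 10393)/(11851 + 16041) = 171515/27892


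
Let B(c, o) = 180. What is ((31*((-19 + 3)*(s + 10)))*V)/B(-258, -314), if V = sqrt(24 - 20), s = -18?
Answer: 1984/45 ≈ 44.089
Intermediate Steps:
V = 2 (V = sqrt(4) = 2)
((31*((-19 + 3)*(s + 10)))*V)/B(-258, -314) = ((31*((-19 + 3)*(-18 + 10)))*2)/180 = ((31*(-16*(-8)))*2)*(1/180) = ((31*128)*2)*(1/180) = (3968*2)*(1/180) = 7936*(1/180) = 1984/45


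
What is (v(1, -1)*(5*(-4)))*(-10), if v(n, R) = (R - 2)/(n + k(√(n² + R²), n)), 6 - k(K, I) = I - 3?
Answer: -200/3 ≈ -66.667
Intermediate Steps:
k(K, I) = 9 - I (k(K, I) = 6 - (I - 3) = 6 - (-3 + I) = 6 + (3 - I) = 9 - I)
v(n, R) = -2/9 + R/9 (v(n, R) = (R - 2)/(n + (9 - n)) = (-2 + R)/9 = (-2 + R)*(⅑) = -2/9 + R/9)
(v(1, -1)*(5*(-4)))*(-10) = ((-2/9 + (⅑)*(-1))*(5*(-4)))*(-10) = ((-2/9 - ⅑)*(-20))*(-10) = -⅓*(-20)*(-10) = (20/3)*(-10) = -200/3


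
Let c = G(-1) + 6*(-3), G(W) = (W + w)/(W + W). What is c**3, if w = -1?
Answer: -4913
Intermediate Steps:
G(W) = (-1 + W)/(2*W) (G(W) = (W - 1)/(W + W) = (-1 + W)/((2*W)) = (-1 + W)*(1/(2*W)) = (-1 + W)/(2*W))
c = -17 (c = (1/2)*(-1 - 1)/(-1) + 6*(-3) = (1/2)*(-1)*(-2) - 18 = 1 - 18 = -17)
c**3 = (-17)**3 = -4913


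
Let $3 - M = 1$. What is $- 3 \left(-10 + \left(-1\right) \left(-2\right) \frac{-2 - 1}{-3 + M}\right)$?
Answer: $12$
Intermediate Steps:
$M = 2$ ($M = 3 - 1 = 2$)
$- 3 \left(-10 + \left(-1\right) \left(-2\right) \frac{-2 - 1}{-3 + M}\right) = - 3 \left(-10 + \left(-1\right) \left(-2\right) \frac{-2 - 1}{-3 + 2}\right) = - 3 \left(-10 + 2 \left(- \frac{3}{-1}\right)\right) = - 3 \left(-10 + 2 \left(\left(-3\right) \left(-1\right)\right)\right) = - 3 \left(-10 + 2 \cdot 3\right) = - 3 \left(-10 + 6\right) = \left(-3\right) \left(-4\right) = 12$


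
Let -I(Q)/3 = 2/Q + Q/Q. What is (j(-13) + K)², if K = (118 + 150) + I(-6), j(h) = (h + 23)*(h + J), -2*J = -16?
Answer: 46656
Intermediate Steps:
J = 8 (J = -½*(-16) = 8)
j(h) = (8 + h)*(23 + h) (j(h) = (h + 23)*(h + 8) = (23 + h)*(8 + h) = (8 + h)*(23 + h))
I(Q) = -3 - 6/Q (I(Q) = -3*(2/Q + Q/Q) = -3*(2/Q + 1) = -3*(1 + 2/Q) = -3 - 6/Q)
K = 266 (K = (118 + 150) + (-3 - 6/(-6)) = 268 + (-3 - 6*(-⅙)) = 268 + (-3 + 1) = 268 - 2 = 266)
(j(-13) + K)² = ((184 + (-13)² + 31*(-13)) + 266)² = ((184 + 169 - 403) + 266)² = (-50 + 266)² = 216² = 46656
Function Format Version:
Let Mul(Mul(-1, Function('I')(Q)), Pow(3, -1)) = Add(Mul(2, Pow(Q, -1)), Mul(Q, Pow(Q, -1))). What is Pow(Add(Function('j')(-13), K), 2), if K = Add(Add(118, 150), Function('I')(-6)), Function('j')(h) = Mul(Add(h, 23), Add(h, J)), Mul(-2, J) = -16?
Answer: 46656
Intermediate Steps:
J = 8 (J = Mul(Rational(-1, 2), -16) = 8)
Function('j')(h) = Mul(Add(8, h), Add(23, h)) (Function('j')(h) = Mul(Add(h, 23), Add(h, 8)) = Mul(Add(23, h), Add(8, h)) = Mul(Add(8, h), Add(23, h)))
Function('I')(Q) = Add(-3, Mul(-6, Pow(Q, -1))) (Function('I')(Q) = Mul(-3, Add(Mul(2, Pow(Q, -1)), Mul(Q, Pow(Q, -1)))) = Mul(-3, Add(Mul(2, Pow(Q, -1)), 1)) = Mul(-3, Add(1, Mul(2, Pow(Q, -1)))) = Add(-3, Mul(-6, Pow(Q, -1))))
K = 266 (K = Add(Add(118, 150), Add(-3, Mul(-6, Pow(-6, -1)))) = Add(268, Add(-3, Mul(-6, Rational(-1, 6)))) = Add(268, Add(-3, 1)) = Add(268, -2) = 266)
Pow(Add(Function('j')(-13), K), 2) = Pow(Add(Add(184, Pow(-13, 2), Mul(31, -13)), 266), 2) = Pow(Add(Add(184, 169, -403), 266), 2) = Pow(Add(-50, 266), 2) = Pow(216, 2) = 46656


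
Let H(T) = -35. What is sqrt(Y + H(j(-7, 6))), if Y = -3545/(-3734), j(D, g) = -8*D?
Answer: I*sqrt(474759430)/3734 ≈ 5.8353*I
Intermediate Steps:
Y = 3545/3734 (Y = -3545*(-1/3734) = 3545/3734 ≈ 0.94938)
sqrt(Y + H(j(-7, 6))) = sqrt(3545/3734 - 35) = sqrt(-127145/3734) = I*sqrt(474759430)/3734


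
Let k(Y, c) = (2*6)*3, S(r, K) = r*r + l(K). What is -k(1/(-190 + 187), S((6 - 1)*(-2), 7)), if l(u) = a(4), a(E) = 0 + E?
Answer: -36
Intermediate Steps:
a(E) = E
l(u) = 4
S(r, K) = 4 + r**2 (S(r, K) = r*r + 4 = r**2 + 4 = 4 + r**2)
k(Y, c) = 36 (k(Y, c) = 12*3 = 36)
-k(1/(-190 + 187), S((6 - 1)*(-2), 7)) = -1*36 = -36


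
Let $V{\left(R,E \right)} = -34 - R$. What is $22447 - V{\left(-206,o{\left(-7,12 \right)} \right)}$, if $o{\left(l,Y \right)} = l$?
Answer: $22275$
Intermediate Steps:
$22447 - V{\left(-206,o{\left(-7,12 \right)} \right)} = 22447 - \left(-34 - -206\right) = 22447 - \left(-34 + 206\right) = 22447 - 172 = 22275$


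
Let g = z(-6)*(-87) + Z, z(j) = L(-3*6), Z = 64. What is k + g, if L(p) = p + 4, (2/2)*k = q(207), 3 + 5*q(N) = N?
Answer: 6614/5 ≈ 1322.8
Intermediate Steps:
q(N) = -3/5 + N/5
k = 204/5 (k = -3/5 + (1/5)*207 = -3/5 + 207/5 = 204/5 ≈ 40.800)
L(p) = 4 + p
z(j) = -14 (z(j) = 4 - 3*6 = 4 - 18 = -14)
g = 1282 (g = -14*(-87) + 64 = 1218 + 64 = 1282)
k + g = 204/5 + 1282 = 6614/5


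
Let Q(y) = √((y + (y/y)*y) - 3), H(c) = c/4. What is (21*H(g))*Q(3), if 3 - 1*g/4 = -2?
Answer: 105*√3 ≈ 181.87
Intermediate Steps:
g = 20 (g = 12 - 4*(-2) = 12 + 8 = 20)
H(c) = c/4 (H(c) = c*(¼) = c/4)
Q(y) = √(-3 + 2*y) (Q(y) = √((y + 1*y) - 3) = √((y + y) - 3) = √(2*y - 3) = √(-3 + 2*y))
(21*H(g))*Q(3) = (21*((¼)*20))*√(-3 + 2*3) = (21*5)*√(-3 + 6) = 105*√3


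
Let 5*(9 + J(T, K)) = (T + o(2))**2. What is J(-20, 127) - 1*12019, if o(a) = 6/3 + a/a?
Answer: -59851/5 ≈ -11970.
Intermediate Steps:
o(a) = 3 (o(a) = 6*(1/3) + 1 = 2 + 1 = 3)
J(T, K) = -9 + (3 + T)**2/5 (J(T, K) = -9 + (T + 3)**2/5 = -9 + (3 + T)**2/5)
J(-20, 127) - 1*12019 = (-9 + (3 - 20)**2/5) - 1*12019 = (-9 + (1/5)*(-17)**2) - 12019 = (-9 + (1/5)*289) - 12019 = (-9 + 289/5) - 12019 = 244/5 - 12019 = -59851/5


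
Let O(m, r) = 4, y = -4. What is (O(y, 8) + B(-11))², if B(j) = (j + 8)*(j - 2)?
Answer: 1849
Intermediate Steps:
B(j) = (-2 + j)*(8 + j) (B(j) = (8 + j)*(-2 + j) = (-2 + j)*(8 + j))
(O(y, 8) + B(-11))² = (4 + (-16 + (-11)² + 6*(-11)))² = (4 + (-16 + 121 - 66))² = (4 + 39)² = 43² = 1849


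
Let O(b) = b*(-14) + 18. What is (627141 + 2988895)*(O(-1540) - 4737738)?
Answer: -17053804341760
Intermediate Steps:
O(b) = 18 - 14*b (O(b) = -14*b + 18 = 18 - 14*b)
(627141 + 2988895)*(O(-1540) - 4737738) = (627141 + 2988895)*((18 - 14*(-1540)) - 4737738) = 3616036*((18 + 21560) - 4737738) = 3616036*(21578 - 4737738) = 3616036*(-4716160) = -17053804341760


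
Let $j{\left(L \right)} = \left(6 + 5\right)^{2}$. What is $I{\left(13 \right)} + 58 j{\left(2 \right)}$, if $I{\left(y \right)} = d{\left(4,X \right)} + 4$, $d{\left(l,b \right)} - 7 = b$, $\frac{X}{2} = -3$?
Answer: $7023$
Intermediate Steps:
$X = -6$ ($X = 2 \left(-3\right) = -6$)
$d{\left(l,b \right)} = 7 + b$
$j{\left(L \right)} = 121$ ($j{\left(L \right)} = 11^{2} = 121$)
$I{\left(y \right)} = 5$ ($I{\left(y \right)} = \left(7 - 6\right) + 4 = 1 + 4 = 5$)
$I{\left(13 \right)} + 58 j{\left(2 \right)} = 5 + 58 \cdot 121 = 5 + 7018 = 7023$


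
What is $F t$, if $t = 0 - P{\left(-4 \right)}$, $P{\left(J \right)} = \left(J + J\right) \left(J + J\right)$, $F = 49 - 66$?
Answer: $1088$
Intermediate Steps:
$F = -17$
$P{\left(J \right)} = 4 J^{2}$ ($P{\left(J \right)} = 2 J 2 J = 4 J^{2}$)
$t = -64$ ($t = 0 - 4 \left(-4\right)^{2} = 0 - 4 \cdot 16 = 0 - 64 = -64$)
$F t = \left(-17\right) \left(-64\right) = 1088$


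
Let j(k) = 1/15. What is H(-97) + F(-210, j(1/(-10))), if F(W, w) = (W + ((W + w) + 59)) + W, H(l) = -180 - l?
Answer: -9809/15 ≈ -653.93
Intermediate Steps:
j(k) = 1/15 (j(k) = 1*(1/15) = 1/15)
F(W, w) = 59 + w + 3*W (F(W, w) = (W + (59 + W + w)) + W = (59 + w + 2*W) + W = 59 + w + 3*W)
H(-97) + F(-210, j(1/(-10))) = (-180 - 1*(-97)) + (59 + 1/15 + 3*(-210)) = (-180 + 97) + (59 + 1/15 - 630) = -83 - 8564/15 = -9809/15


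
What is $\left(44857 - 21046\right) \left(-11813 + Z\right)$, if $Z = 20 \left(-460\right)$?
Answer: $-500340543$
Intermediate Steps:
$Z = -9200$
$\left(44857 - 21046\right) \left(-11813 + Z\right) = \left(44857 - 21046\right) \left(-11813 - 9200\right) = 23811 \left(-21013\right) = -500340543$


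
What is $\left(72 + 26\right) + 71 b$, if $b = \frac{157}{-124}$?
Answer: $\frac{1005}{124} \approx 8.1048$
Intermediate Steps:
$b = - \frac{157}{124}$ ($b = 157 \left(- \frac{1}{124}\right) = - \frac{157}{124} \approx -1.2661$)
$\left(72 + 26\right) + 71 b = \left(72 + 26\right) + 71 \left(- \frac{157}{124}\right) = 98 - \frac{11147}{124} = \frac{1005}{124}$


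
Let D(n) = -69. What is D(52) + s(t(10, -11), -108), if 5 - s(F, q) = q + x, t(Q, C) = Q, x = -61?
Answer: 105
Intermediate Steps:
s(F, q) = 66 - q (s(F, q) = 5 - (q - 61) = 5 - (-61 + q) = 5 + (61 - q) = 66 - q)
D(52) + s(t(10, -11), -108) = -69 + (66 - 1*(-108)) = -69 + (66 + 108) = -69 + 174 = 105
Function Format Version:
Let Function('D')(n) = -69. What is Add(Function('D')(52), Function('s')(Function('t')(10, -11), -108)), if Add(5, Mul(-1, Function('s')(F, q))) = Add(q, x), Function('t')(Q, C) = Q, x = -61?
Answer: 105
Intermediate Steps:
Function('s')(F, q) = Add(66, Mul(-1, q)) (Function('s')(F, q) = Add(5, Mul(-1, Add(q, -61))) = Add(5, Mul(-1, Add(-61, q))) = Add(5, Add(61, Mul(-1, q))) = Add(66, Mul(-1, q)))
Add(Function('D')(52), Function('s')(Function('t')(10, -11), -108)) = Add(-69, Add(66, Mul(-1, -108))) = Add(-69, Add(66, 108)) = Add(-69, 174) = 105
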